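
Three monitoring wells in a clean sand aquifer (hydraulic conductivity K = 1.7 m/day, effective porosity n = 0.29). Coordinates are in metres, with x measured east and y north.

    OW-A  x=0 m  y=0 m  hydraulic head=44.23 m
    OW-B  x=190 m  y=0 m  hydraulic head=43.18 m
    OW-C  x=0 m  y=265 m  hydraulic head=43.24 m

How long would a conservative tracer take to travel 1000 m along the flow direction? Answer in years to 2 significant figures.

70 years

∂h/∂x = (43.18 − 44.23) / (190 − 0) = -0.005526
∂h/∂y = (43.24 − 44.23) / (265 − 0) = -0.003736
|∇h| = √(-0.005526² + -0.003736²) = 0.00667
Seepage velocity v = K·i/n = 1.7 × 0.00667 / 0.29 = 0.0391 m/day.
t = 1000 / 0.0391 = 2.558e+04 days = 70 years.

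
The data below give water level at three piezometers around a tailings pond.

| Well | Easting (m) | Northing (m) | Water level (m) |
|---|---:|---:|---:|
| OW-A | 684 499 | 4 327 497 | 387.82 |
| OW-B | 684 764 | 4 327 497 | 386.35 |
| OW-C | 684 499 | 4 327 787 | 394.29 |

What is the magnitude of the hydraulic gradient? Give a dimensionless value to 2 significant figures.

0.023

∂h/∂x = (386.35 − 387.82) / (684764 − 684499) = -0.005547
∂h/∂y = (394.29 − 387.82) / (4327787 − 4327497) = +0.02231
|∇h| = √(-0.005547² + 0.02231²) = 0.02299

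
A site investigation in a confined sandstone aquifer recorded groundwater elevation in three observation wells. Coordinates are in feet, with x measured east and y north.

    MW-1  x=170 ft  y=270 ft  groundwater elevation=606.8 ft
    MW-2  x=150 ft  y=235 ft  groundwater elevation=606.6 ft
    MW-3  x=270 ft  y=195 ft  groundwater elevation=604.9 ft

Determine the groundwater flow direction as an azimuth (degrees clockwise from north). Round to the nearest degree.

With h = a·x + b·y + c and MW-1 as origin, the differences give:
  (-20)·a + (-35)·b = -0.2
  100·a + (-75)·b = -1.9
Eliminate b (×(-75) and ×(-35), subtract): 5000·a = -51.50 → a = ∂h/∂x = -0.01030
Back-substitute: b = ∂h/∂y = +0.01160.
Flow direction (−∇h) has components (+0.01030 E, -0.01160 N).
Azimuth = atan2(E, N) = atan2(+0.01030, -0.01160) = 138.4° ≈ 138°.

138°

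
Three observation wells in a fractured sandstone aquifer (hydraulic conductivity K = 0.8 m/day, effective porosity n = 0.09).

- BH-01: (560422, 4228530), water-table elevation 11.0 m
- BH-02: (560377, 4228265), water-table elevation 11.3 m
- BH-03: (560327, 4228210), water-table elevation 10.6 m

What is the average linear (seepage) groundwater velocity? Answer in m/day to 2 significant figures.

0.17 m/day

With h = a·x + b·y + c and BH-01 as origin, the differences give:
  (-45)·a + (-265)·b = +0.3
  (-95)·a + (-320)·b = -0.4
Eliminate b (×(-320) and ×(-265), subtract): -10775·a = -202.00 → a = ∂h/∂x = +0.01875
Back-substitute: b = ∂h/∂y = -0.004316.
|∇h| = √(0.01875² + -0.004316²) = 0.01924
Seepage velocity v = K·i/n = 0.8 × 0.01924 / 0.09 = 0.171 m/day.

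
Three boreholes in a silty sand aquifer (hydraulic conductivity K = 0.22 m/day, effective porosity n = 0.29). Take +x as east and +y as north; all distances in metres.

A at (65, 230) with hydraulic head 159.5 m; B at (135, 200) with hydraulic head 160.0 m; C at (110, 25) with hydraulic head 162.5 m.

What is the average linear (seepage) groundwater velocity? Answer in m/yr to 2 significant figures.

4.0 m/yr

Differences from A: to B (Δx, Δy, Δh) = (70, -30, +0.5); to C = (45, -205, +3.0).
Determinant of the coordinate differences = 70·(-205) − 45·(-30) = -13000.
∂h/∂x = [(+0.5)·(-205) − (+3.0)·(-30)] / -13000 = +0.0009615
∂h/∂y = [70·(+3.0) − 45·(+0.5)] / -13000 = -0.01442
|∇h| = √(0.0009615² + -0.01442²) = 0.01445
Seepage velocity v = K·i/n = 0.22 × 0.01445 / 0.29 = 0.01096 m/day = 4.003 m/yr.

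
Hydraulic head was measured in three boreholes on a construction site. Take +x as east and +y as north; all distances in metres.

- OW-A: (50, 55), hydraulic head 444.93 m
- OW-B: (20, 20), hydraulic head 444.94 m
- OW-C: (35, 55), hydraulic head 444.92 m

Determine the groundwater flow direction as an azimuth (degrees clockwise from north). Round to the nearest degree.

Differences from OW-A: to OW-B (Δx, Δy, Δh) = (-30, -35, +0.01); to OW-C = (-15, 0, -0.01).
Determinant of the coordinate differences = (-30)·0 − (-15)·(-35) = -525.
∂h/∂x = [(+0.01)·0 − (-0.01)·(-35)] / -525 = +0.0006667
∂h/∂y = [(-30)·(-0.01) − (-15)·(+0.01)] / -525 = -0.0008571
Flow direction (−∇h) has components (-0.0006667 E, +0.0008571 N).
Azimuth = atan2(E, N) = atan2(-0.0006667, +0.0008571) = 322.1° ≈ 322°.

322°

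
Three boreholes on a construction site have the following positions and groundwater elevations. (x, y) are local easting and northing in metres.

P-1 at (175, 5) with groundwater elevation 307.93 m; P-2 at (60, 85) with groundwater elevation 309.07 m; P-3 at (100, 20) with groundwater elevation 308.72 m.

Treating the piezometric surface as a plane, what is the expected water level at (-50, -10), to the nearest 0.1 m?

With h = a·x + b·y + c and P-1 as origin, the differences give:
  (-115)·a + 80·b = +1.14
  (-75)·a + 15·b = +0.79
Eliminate b (×15 and ×80, subtract): 4275·a = -46.100 → a = ∂h/∂x = -0.01078
Back-substitute: b = ∂h/∂y = -0.001251.
h(-50, -10) = 307.93 + (-0.01078)·(-225) + (-0.001251)·(-15) = 307.93 +2.426 +0.019 = 310.375 m.

310.4 m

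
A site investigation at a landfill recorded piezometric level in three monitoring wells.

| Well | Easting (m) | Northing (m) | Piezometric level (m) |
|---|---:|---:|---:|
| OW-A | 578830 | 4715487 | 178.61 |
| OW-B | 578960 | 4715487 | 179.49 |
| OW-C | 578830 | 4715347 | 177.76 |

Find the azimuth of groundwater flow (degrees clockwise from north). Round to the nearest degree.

∂h/∂x = (179.49 − 178.61) / (578960 − 578830) = +0.006769
∂h/∂y = (177.76 − 178.61) / (4715347 − 4715487) = +0.006071
Flow direction (−∇h) has components (-0.006769 E, -0.006071 N).
Azimuth = atan2(E, N) = atan2(-0.006769, -0.006071) = 228.1° ≈ 228°.

228°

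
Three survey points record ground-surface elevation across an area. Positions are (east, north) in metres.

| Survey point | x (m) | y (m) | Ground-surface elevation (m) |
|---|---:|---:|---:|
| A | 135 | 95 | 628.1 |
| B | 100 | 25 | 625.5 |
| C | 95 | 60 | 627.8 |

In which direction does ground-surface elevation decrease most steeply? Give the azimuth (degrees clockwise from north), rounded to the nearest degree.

Three-point gradient (reference A): Δ to B = (-35, -70, -2.6), Δ to C = (-40, -35, -0.3).
∂z/∂x = -0.04444, ∂z/∂y = +0.05937 (det = -1575).
Steepest decrease is along −∇f: components (+0.04444 E, -0.05937 N).
Azimuth = atan2(+0.04444, -0.05937) = 143.2° ≈ 143°.

143°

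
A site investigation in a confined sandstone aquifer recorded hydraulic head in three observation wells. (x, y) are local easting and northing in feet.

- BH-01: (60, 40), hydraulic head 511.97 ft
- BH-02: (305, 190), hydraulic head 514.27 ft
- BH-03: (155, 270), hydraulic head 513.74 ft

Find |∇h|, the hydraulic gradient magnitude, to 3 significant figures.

Three-point gradient (reference BH-01): Δ to BH-02 = (245, 150, +2.30), Δ to BH-03 = (95, 230, +1.77).
∂h/∂x = +0.006259, ∂h/∂y = +0.005110 (det = 42100).
|∇h| = √(0.006259² + 0.005110²) = 0.00808

0.00808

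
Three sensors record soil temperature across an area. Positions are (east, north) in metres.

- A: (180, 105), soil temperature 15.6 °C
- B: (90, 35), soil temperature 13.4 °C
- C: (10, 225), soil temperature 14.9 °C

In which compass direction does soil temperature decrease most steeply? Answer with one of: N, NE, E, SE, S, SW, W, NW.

Taking A as reference: B−A = (-90, -70, -2.2); C−A = (-170, 120, -0.7).
Solve a·Δx + b·Δy = ΔT: det = (-90)·120 − (-170)·(-70) = -22700.
∂T/∂x = [(-2.2)·120 − (-0.7)·(-70)] / -22700 = +0.01379
∂T/∂y = [(-90)·(-0.7) − (-170)·(-2.2)] / -22700 = +0.01370
Steepest decrease is along −∇f = (-0.01379 E, -0.01370 N) → southwest.

SW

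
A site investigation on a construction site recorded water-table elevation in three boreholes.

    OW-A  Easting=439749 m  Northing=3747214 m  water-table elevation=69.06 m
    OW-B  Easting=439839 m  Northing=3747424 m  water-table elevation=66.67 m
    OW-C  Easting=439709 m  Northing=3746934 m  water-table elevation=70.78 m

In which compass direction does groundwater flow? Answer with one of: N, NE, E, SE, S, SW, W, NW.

Taking OW-A as reference: OW-B−OW-A = (90, 210, -2.39); OW-C−OW-A = (-40, -280, +1.72).
Determinant of the coordinate differences = 90·(-280) − (-40)·210 = -16800.
∂h/∂x = [(-2.39)·(-280) − (+1.72)·210] / -16800 = -0.01833
∂h/∂y = [90·(+1.72) − (-40)·(-2.39)] / -16800 = -0.003524
Flow = −∇h = (+0.01833 east, +0.003524 north), which points east.

E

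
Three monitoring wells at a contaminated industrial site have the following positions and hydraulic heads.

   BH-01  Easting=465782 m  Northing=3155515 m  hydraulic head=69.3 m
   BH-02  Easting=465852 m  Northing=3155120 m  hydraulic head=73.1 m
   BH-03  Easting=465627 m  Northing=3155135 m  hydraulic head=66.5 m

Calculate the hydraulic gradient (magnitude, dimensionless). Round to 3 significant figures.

Differences from BH-01: to BH-02 (Δx, Δy, Δh) = (70, -395, +3.8); to BH-03 = (-155, -380, -2.8).
Solve a·Δx + b·Δy = Δh: det = 70·(-380) − (-155)·(-395) = -87825.
∂h/∂x = [(+3.8)·(-380) − (-2.8)·(-395)] / -87825 = +0.02904
∂h/∂y = [70·(-2.8) − (-155)·(+3.8)] / -87825 = -0.004475
|∇h| = √(0.02904² + -0.004475²) = 0.02938

0.0294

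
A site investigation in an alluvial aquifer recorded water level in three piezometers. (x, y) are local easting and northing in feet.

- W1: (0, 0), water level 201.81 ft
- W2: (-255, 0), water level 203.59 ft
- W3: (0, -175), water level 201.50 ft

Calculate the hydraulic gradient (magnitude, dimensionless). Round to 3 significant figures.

0.00720

∂h/∂x = (203.59 − 201.81) / (-255 − 0) = -0.006980
∂h/∂y = (201.50 − 201.81) / (-175 − 0) = +0.001771
|∇h| = √(-0.006980² + 0.001771²) = 0.007201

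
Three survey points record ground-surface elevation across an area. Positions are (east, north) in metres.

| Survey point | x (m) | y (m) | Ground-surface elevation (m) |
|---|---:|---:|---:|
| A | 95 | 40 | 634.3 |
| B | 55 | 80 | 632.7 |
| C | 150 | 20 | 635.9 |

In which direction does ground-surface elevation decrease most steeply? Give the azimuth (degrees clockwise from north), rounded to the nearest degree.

Taking A as reference: B−A = (-40, 40, -1.6); C−A = (55, -20, +1.6).
Solve a·Δx + b·Δy = Δz: det = (-40)·(-20) − 55·40 = -1400.
∂z/∂x = [(-1.6)·(-20) − (+1.6)·40] / -1400 = +0.02286
∂z/∂y = [(-40)·(+1.6) − 55·(-1.6)] / -1400 = -0.01714
Steepest decrease is along −∇f: components (-0.02286 E, +0.01714 N).
Azimuth = atan2(-0.02286, +0.01714) = 306.9° ≈ 307°.

307°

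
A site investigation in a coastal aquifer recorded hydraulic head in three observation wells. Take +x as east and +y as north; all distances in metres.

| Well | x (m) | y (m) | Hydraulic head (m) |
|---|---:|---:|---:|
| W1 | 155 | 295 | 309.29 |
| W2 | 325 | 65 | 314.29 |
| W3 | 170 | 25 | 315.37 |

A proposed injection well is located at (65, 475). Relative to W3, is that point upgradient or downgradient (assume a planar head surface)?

downgradient

With h = a·x + b·y + c and W1 as origin, the differences give:
  170·a + (-230)·b = +5.00
  15·a + (-270)·b = +6.08
Eliminate b (×(-270) and ×(-230), subtract): -42450·a = 48.400 → a = ∂h/∂x = -0.001140
Back-substitute: b = ∂h/∂y = -0.02258.
Head at (65, 475) = 309.29 + (-0.001140)·(-90) + (-0.02258)·(180) = 305.33 m.
That is lower than the 315.37 m at W3, so the point is downgradient.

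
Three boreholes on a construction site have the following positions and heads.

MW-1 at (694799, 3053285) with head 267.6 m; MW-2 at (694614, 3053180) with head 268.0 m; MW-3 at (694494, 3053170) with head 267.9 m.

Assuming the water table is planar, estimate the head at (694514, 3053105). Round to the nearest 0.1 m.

268.3 m

Taking MW-1 as reference: MW-2−MW-1 = (-185, -105, +0.4); MW-3−MW-1 = (-305, -115, +0.3).
Determinant of the coordinate differences = (-185)·(-115) − (-305)·(-105) = -10750.
∂h/∂x = [(+0.4)·(-115) − (+0.3)·(-105)] / -10750 = +0.001349
∂h/∂y = [(-185)·(+0.3) − (-305)·(+0.4)] / -10750 = -0.006186
h(694514, 3053105) = 267.6 + (+0.001349)·(-285) + (-0.006186)·(-180) = 267.6 -0.384 +1.113 = 268.329 m.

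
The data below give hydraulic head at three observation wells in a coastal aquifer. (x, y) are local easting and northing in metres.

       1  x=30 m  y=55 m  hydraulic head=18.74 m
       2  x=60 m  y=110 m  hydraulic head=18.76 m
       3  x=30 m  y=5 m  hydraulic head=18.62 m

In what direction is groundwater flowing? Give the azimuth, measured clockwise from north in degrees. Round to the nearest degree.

123°

With h = a·x + b·y + c and 1 as origin, the differences give:
  30·a + 55·b = +0.02
  0·a + (-50)·b = -0.12
Eliminate b (×(-50) and ×55, subtract): -1500·a = 5.600 → a = ∂h/∂x = -0.003733
Back-substitute: b = ∂h/∂y = +0.002400.
Flow direction (−∇h) has components (+0.003733 E, -0.002400 N).
Azimuth = atan2(E, N) = atan2(+0.003733, -0.002400) = 122.7° ≈ 123°.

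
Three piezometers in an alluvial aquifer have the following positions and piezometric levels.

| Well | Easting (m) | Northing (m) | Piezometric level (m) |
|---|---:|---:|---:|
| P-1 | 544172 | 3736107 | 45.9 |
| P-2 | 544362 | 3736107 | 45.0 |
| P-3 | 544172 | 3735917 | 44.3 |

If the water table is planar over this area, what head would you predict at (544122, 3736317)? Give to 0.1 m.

∂h/∂x = (45.0 − 45.9) / (544362 − 544172) = -0.004737
∂h/∂y = (44.3 − 45.9) / (3735917 − 3736107) = +0.008421
h(544122, 3736317) = 45.9 + (-0.004737)·(-50) + (+0.008421)·(210) = 45.9 +0.237 +1.768 = 47.905 m.

47.9 m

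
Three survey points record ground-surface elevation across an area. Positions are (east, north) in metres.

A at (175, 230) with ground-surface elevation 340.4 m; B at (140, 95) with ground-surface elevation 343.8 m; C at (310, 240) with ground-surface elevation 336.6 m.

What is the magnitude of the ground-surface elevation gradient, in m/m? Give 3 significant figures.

Taking A as reference: B−A = (-35, -135, +3.4); C−A = (135, 10, -3.8).
Determinant of the coordinate differences = (-35)·10 − 135·(-135) = 17875.
∂z/∂x = [(+3.4)·10 − (-3.8)·(-135)] / 17875 = -0.02680
∂z/∂y = [(-35)·(-3.8) − 135·(+3.4)] / 17875 = -0.01824
|∇f| = √(-0.02680² + -0.01824²) = 0.03242 m/m

0.0324 m/m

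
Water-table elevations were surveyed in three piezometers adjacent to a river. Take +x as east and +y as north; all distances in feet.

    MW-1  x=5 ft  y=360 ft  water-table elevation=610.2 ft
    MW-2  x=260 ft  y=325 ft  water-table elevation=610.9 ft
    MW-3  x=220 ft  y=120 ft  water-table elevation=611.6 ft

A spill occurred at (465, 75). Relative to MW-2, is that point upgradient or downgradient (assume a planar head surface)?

With h = a·x + b·y + c and MW-1 as origin, the differences give:
  255·a + (-35)·b = +0.7
  215·a + (-240)·b = +1.4
Eliminate b (×(-240) and ×(-35), subtract): -53675·a = -119.00 → a = ∂h/∂x = +0.002217
Back-substitute: b = ∂h/∂y = -0.003847.
Head at (465, 75) = 610.2 + (+0.002217)·(460) + (-0.003847)·(-285) = 612.32 ft.
That is higher than the 610.9 ft at MW-2, so the point is upgradient.

upgradient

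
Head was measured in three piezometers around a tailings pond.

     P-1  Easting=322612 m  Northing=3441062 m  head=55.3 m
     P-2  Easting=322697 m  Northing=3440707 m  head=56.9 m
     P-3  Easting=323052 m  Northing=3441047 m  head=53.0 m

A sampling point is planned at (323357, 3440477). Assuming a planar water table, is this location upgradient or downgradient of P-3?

Differences from P-1: to P-2 (Δx, Δy, Δh) = (85, -355, +1.6); to P-3 = (440, -15, -2.3).
Solve a·Δx + b·Δy = Δh: det = 85·(-15) − 440·(-355) = 154925.
∂h/∂x = [(+1.6)·(-15) − (-2.3)·(-355)] / 154925 = -0.005425
∂h/∂y = [85·(-2.3) − 440·(+1.6)] / 154925 = -0.005806
Head at (323357, 3440477) = 55.3 + (-0.005425)·(745) + (-0.005806)·(-585) = 54.65 m.
That is higher than the 53.0 m at P-3, so the point is upgradient.

upgradient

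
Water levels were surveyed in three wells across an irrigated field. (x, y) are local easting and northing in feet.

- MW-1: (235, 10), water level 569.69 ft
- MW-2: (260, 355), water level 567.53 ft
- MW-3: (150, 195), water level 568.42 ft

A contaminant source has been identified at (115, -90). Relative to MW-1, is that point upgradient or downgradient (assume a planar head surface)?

Taking MW-1 as reference: MW-2−MW-1 = (25, 345, -2.16); MW-3−MW-1 = (-85, 185, -1.27).
Determinant of the coordinate differences = 25·185 − (-85)·345 = 33950.
∂h/∂x = [(-2.16)·185 − (-1.27)·345] / 33950 = +0.001135
∂h/∂y = [25·(-1.27) − (-85)·(-2.16)] / 33950 = -0.006343
Head at (115, -90) = 569.69 + (+0.001135)·(-120) + (-0.006343)·(-100) = 570.19 ft.
That is higher than the 569.69 ft at MW-1, so the point is upgradient.

upgradient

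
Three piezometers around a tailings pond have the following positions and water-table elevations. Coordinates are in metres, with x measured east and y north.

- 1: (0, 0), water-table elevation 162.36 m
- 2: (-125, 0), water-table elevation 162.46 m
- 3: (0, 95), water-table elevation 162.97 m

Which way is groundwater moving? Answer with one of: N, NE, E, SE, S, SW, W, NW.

∂h/∂x = (162.46 − 162.36) / (-125 − 0) = -0.0008000
∂h/∂y = (162.97 − 162.36) / (95 − 0) = +0.006421
Flow = −∇h = (+0.0008000 east, -0.006421 north), which points south.

S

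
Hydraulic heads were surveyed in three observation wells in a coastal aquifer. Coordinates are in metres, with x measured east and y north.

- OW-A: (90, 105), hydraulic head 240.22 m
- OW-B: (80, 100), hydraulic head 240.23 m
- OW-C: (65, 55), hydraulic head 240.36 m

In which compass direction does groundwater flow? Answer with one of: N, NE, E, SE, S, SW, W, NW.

With h = a·x + b·y + c and OW-A as origin, the differences give:
  (-10)·a + (-5)·b = +0.01
  (-25)·a + (-50)·b = +0.14
Eliminate b (×(-50) and ×(-5), subtract): 375·a = 0.200 → a = ∂h/∂x = +0.0005333
Back-substitute: b = ∂h/∂y = -0.003067.
Flow = −∇h = (-0.0005333 east, +0.003067 north), which points north.

N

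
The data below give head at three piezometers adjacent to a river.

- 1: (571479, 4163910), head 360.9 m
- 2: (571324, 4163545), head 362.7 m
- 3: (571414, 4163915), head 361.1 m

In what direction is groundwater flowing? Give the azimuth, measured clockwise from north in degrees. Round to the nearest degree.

Taking 1 as reference: 2−1 = (-155, -365, +1.8); 3−1 = (-65, 5, +0.2).
Solve a·Δx + b·Δy = Δh: det = (-155)·5 − (-65)·(-365) = -24500.
∂h/∂x = [(+1.8)·5 − (+0.2)·(-365)] / -24500 = -0.003347
∂h/∂y = [(-155)·(+0.2) − (-65)·(+1.8)] / -24500 = -0.003510
Flow direction (−∇h) has components (+0.003347 E, +0.003510 N).
Azimuth = atan2(E, N) = atan2(+0.003347, +0.003510) = 43.6° ≈ 044°.

044°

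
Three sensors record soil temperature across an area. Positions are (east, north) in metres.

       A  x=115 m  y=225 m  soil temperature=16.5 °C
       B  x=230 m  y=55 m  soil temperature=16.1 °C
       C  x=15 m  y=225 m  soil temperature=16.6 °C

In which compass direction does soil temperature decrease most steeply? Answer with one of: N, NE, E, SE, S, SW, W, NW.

With T = a·x + b·y + c and A as origin, the differences give:
  115·a + (-170)·b = -0.4
  (-100)·a + 0·b = +0.1
Eliminate b (×0 and ×(-170), subtract): -17000·a = 17.00 → a = ∂T/∂x = -0.001000
Back-substitute: b = ∂T/∂y = +0.001676.
Steepest decrease is along −∇f = (+0.001000 E, -0.001676 N) → southeast.

SE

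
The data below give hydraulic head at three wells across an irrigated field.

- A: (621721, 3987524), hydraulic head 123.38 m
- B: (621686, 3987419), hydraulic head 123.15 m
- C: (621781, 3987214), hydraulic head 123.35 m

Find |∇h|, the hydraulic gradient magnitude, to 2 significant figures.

0.0041

Differences from A: to B (Δx, Δy, Δh) = (-35, -105, -0.23); to C = (60, -310, -0.03).
Solve a·Δx + b·Δy = Δh: det = (-35)·(-310) − 60·(-105) = 17150.
∂h/∂x = [(-0.23)·(-310) − (-0.03)·(-105)] / 17150 = +0.003974
∂h/∂y = [(-35)·(-0.03) − 60·(-0.23)] / 17150 = +0.0008659
|∇h| = √(0.003974² + 0.0008659²) = 0.004067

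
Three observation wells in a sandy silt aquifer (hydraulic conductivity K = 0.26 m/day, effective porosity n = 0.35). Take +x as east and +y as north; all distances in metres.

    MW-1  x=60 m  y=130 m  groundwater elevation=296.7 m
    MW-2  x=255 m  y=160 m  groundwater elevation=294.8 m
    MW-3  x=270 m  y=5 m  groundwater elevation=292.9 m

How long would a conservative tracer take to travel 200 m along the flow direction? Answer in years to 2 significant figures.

46 years

Three-point gradient (reference MW-1): Δ to MW-2 = (195, 30, -1.9), Δ to MW-3 = (210, -125, -3.8).
∂h/∂x = -0.01146, ∂h/∂y = +0.01115 (det = -30675).
|∇h| = √(-0.01146² + 0.01115²) = 0.01599
Seepage velocity v = K·i/n = 0.26 × 0.01599 / 0.35 = 0.01188 m/day.
t = 200 / 0.01188 = 1.684e+04 days = 46.1 years.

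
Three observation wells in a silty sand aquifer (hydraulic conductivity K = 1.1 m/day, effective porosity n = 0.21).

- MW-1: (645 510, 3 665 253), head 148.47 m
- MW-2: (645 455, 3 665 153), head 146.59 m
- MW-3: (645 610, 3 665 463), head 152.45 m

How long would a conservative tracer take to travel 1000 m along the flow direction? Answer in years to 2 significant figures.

26 years

Three-point gradient (reference MW-1): Δ to MW-2 = (-55, -100, -1.88), Δ to MW-3 = (100, 210, +3.98).
∂h/∂x = -0.002065, ∂h/∂y = +0.01994 (det = -1550).
|∇h| = √(-0.002065² + 0.01994²) = 0.02005
Seepage velocity v = K·i/n = 1.1 × 0.02005 / 0.21 = 0.105 m/day.
t = 1000 / 0.105 = 9524 days = 26.1 years.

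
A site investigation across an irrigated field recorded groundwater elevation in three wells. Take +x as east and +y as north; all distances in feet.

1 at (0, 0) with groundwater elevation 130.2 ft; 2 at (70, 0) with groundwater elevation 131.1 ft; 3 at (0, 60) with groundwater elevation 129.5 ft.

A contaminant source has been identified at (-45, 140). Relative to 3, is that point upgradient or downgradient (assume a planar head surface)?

downgradient

∂h/∂x = (131.1 − 130.2) / (70 − 0) = +0.01286
∂h/∂y = (129.5 − 130.2) / (60 − 0) = -0.01167
Head at (-45, 140) = 130.2 + (+0.01286)·(-45) + (-0.01167)·(140) = 127.99 ft.
That is lower than the 129.5 ft at 3, so the point is downgradient.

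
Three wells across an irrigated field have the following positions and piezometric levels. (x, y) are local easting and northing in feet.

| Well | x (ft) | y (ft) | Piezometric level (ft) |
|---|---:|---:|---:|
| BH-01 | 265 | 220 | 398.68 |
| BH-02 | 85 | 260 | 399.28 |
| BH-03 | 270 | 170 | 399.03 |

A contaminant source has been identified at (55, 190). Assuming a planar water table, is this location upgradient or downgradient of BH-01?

With h = a·x + b·y + c and BH-01 as origin, the differences give:
  (-180)·a + 40·b = +0.60
  5·a + (-50)·b = +0.35
Eliminate b (×(-50) and ×40, subtract): 8800·a = -44.000 → a = ∂h/∂x = -0.005000
Back-substitute: b = ∂h/∂y = -0.007500.
Head at (55, 190) = 398.68 + (-0.005000)·(-210) + (-0.007500)·(-30) = 399.95 ft.
That is higher than the 398.68 ft at BH-01, so the point is upgradient.

upgradient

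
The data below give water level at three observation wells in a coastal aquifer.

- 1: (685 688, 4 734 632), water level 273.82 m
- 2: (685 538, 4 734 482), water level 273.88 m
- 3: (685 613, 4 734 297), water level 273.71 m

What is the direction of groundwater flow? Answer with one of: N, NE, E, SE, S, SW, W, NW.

Three-point gradient (reference 1): Δ to 2 = (-150, -150, +0.06), Δ to 3 = (-75, -335, -0.11).
∂h/∂x = -0.0009385, ∂h/∂y = +0.0005385 (det = 39000).
Flow = −∇h = (+0.0009385 east, -0.0005385 north), which points southeast.

SE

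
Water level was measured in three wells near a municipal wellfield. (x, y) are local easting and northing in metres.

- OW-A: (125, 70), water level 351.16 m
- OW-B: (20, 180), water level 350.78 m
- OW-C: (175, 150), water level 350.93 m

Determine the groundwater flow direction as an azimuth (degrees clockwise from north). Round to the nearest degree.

353°

With h = a·x + b·y + c and OW-A as origin, the differences give:
  (-105)·a + 110·b = -0.38
  50·a + 80·b = -0.23
Eliminate b (×80 and ×110, subtract): -13900·a = -5.100 → a = ∂h/∂x = +0.0003669
Back-substitute: b = ∂h/∂y = -0.003104.
Flow direction (−∇h) has components (-0.0003669 E, +0.003104 N).
Azimuth = atan2(E, N) = atan2(-0.0003669, +0.003104) = 353.3° ≈ 353°.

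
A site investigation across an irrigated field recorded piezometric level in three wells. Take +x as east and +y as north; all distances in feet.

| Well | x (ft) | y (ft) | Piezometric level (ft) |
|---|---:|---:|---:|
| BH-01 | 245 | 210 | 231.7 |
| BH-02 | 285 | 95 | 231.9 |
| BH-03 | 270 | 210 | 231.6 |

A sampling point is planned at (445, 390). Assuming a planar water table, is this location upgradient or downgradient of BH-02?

With h = a·x + b·y + c and BH-01 as origin, the differences give:
  40·a + (-115)·b = +0.2
  25·a + 0·b = -0.1
Eliminate b (×0 and ×(-115), subtract): 2875·a = -11.50 → a = ∂h/∂x = -0.004000
Back-substitute: b = ∂h/∂y = -0.003130.
Head at (445, 390) = 231.7 + (-0.004000)·(200) + (-0.003130)·(180) = 230.34 ft.
That is lower than the 231.9 ft at BH-02, so the point is downgradient.

downgradient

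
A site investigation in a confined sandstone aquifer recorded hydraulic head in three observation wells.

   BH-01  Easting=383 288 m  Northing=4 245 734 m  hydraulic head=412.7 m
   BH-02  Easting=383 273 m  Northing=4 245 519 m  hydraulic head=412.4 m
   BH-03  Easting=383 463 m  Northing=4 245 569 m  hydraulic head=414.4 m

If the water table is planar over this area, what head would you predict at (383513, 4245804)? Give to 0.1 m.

Three-point gradient (reference BH-01): Δ to BH-02 = (-15, -215, -0.3), Δ to BH-03 = (175, -165, +1.7).
∂h/∂x = +0.01035, ∂h/∂y = +0.0006733 (det = 40100).
h(383513, 4245804) = 412.7 + (+0.01035)·(225) + (+0.0006733)·(70) = 412.7 +2.329 +0.047 = 415.076 m.

415.1 m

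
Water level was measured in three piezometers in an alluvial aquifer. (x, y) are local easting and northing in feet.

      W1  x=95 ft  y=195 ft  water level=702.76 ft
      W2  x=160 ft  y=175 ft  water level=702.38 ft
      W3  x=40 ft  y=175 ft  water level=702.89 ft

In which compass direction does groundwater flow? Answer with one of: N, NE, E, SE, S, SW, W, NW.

Differences from W1: to W2 (Δx, Δy, Δh) = (65, -20, -0.38); to W3 = (-55, -20, +0.13).
Determinant of the coordinate differences = 65·(-20) − (-55)·(-20) = -2400.
∂h/∂x = [(-0.38)·(-20) − (+0.13)·(-20)] / -2400 = -0.004250
∂h/∂y = [65·(+0.13) − (-55)·(-0.38)] / -2400 = +0.005188
Flow = −∇h = (+0.004250 east, -0.005188 north), which points southeast.

SE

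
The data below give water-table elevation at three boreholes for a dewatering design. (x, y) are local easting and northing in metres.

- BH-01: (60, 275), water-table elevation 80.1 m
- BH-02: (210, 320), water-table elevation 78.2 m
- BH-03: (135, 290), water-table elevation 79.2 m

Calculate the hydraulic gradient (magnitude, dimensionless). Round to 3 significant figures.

With h = a·x + b·y + c and BH-01 as origin, the differences give:
  150·a + 45·b = -1.9
  75·a + 15·b = -0.9
Eliminate b (×15 and ×45, subtract): -1125·a = 12.00 → a = ∂h/∂x = -0.01067
Back-substitute: b = ∂h/∂y = -0.006667.
|∇h| = √(-0.01067² + -0.006667²) = 0.01258

0.0126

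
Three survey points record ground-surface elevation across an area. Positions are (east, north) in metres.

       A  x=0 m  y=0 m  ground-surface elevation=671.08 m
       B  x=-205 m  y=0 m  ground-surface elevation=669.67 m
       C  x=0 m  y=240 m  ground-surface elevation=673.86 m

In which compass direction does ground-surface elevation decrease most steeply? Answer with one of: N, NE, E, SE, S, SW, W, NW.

SW

∂z/∂x = (669.67 − 671.08) / (-205 − 0) = +0.006878
∂z/∂y = (673.86 − 671.08) / (240 − 0) = +0.01158
Steepest decrease is along −∇f = (-0.006878 E, -0.01158 N) → southwest.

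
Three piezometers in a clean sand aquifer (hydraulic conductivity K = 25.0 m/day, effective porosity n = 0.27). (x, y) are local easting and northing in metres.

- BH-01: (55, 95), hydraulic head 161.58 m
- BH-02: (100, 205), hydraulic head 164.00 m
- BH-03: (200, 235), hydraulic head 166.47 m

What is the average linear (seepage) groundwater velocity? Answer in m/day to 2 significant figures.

2.3 m/day

Differences from BH-01: to BH-02 (Δx, Δy, Δh) = (45, 110, +2.42); to BH-03 = (145, 140, +4.89).
Solve a·Δx + b·Δy = Δh: det = 45·140 − 145·110 = -9650.
∂h/∂x = [(+2.42)·140 − (+4.89)·110] / -9650 = +0.02063
∂h/∂y = [45·(+4.89) − 145·(+2.42)] / -9650 = +0.01356
|∇h| = √(0.02063² + 0.01356²) = 0.02469
Seepage velocity v = K·i/n = 25.0 × 0.02469 / 0.27 = 2.286 m/day.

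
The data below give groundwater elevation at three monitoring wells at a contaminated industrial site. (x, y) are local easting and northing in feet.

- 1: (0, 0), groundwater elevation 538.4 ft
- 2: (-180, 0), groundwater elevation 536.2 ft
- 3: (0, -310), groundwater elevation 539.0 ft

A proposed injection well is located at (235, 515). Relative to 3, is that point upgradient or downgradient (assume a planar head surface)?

upgradient

∂h/∂x = (536.2 − 538.4) / (-180 − 0) = +0.01222
∂h/∂y = (539.0 − 538.4) / (-310 − 0) = -0.001935
Head at (235, 515) = 538.4 + (+0.01222)·(235) + (-0.001935)·(515) = 540.28 ft.
That is higher than the 539.0 ft at 3, so the point is upgradient.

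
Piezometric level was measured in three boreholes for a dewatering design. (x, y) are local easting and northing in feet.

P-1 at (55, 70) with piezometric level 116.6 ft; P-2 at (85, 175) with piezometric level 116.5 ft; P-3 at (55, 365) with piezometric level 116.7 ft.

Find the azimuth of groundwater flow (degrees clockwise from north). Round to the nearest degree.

094°

Three-point gradient (reference P-1): Δ to P-2 = (30, 105, -0.1), Δ to P-3 = (0, 295, +0.1).
∂h/∂x = -0.004520, ∂h/∂y = +0.0003390 (det = 8850).
Flow direction (−∇h) has components (+0.004520 E, -0.0003390 N).
Azimuth = atan2(E, N) = atan2(+0.004520, -0.0003390) = 94.3° ≈ 094°.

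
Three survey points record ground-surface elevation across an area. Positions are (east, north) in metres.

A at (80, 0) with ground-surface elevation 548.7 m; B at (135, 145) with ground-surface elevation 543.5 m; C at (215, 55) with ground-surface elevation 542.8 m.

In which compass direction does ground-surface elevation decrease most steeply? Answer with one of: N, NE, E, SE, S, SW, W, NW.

NE

With z = a·x + b·y + c and A as origin, the differences give:
  55·a + 145·b = -5.2
  135·a + 55·b = -5.9
Eliminate b (×55 and ×145, subtract): -16550·a = 569.50 → a = ∂z/∂x = -0.03441
Back-substitute: b = ∂z/∂y = -0.02281.
Steepest decrease is along −∇f = (+0.03441 E, +0.02281 N) → northeast.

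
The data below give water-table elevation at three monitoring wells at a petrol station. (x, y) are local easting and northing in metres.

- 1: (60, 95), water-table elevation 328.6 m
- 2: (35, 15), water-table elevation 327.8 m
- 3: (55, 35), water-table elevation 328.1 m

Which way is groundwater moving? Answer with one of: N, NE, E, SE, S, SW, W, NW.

SW

Three-point gradient (reference 1): Δ to 2 = (-25, -80, -0.8), Δ to 3 = (-5, -60, -0.5).
∂h/∂x = +0.007273, ∂h/∂y = +0.007727 (det = 1100).
Flow = −∇h = (-0.007273 east, -0.007727 north), which points southwest.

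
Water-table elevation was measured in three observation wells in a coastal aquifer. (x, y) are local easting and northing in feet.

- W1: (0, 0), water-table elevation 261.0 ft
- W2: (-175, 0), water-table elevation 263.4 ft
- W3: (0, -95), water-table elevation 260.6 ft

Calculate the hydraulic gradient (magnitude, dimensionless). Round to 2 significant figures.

0.014

∂h/∂x = (263.4 − 261.0) / (-175 − 0) = -0.01371
∂h/∂y = (260.6 − 261.0) / (-95 − 0) = +0.004211
|∇h| = √(-0.01371² + 0.004211²) = 0.01434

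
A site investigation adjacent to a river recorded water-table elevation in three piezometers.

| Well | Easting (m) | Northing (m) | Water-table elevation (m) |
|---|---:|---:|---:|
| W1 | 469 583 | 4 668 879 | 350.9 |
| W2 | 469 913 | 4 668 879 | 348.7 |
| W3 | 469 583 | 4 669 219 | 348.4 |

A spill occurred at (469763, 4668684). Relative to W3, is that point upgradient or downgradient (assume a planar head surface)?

∂h/∂x = (348.7 − 350.9) / (469913 − 469583) = -0.006667
∂h/∂y = (348.4 − 350.9) / (4669219 − 4668879) = -0.007353
Head at (469763, 4668684) = 350.9 + (-0.006667)·(180) + (-0.007353)·(-195) = 351.13 m.
That is higher than the 348.4 m at W3, so the point is upgradient.

upgradient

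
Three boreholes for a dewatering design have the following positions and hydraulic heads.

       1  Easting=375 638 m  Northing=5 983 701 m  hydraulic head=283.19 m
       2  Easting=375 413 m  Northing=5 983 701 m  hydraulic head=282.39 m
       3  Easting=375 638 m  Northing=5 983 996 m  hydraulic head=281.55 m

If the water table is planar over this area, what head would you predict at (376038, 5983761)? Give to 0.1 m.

284.3 m

∂h/∂x = (282.39 − 283.19) / (375413 − 375638) = +0.003556
∂h/∂y = (281.55 − 283.19) / (5983996 − 5983701) = -0.005559
h(376038, 5983761) = 283.19 + (+0.003556)·(400) + (-0.005559)·(60) = 283.19 +1.422 -0.334 = 284.279 m.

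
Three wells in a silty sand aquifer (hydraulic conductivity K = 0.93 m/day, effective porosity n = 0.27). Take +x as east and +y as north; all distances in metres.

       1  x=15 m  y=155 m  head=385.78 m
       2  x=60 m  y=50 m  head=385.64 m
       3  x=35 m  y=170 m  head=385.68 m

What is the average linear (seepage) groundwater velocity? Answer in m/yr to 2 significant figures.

Three-point gradient (reference 1): Δ to 2 = (45, -105, -0.14), Δ to 3 = (20, 15, -0.10).
∂h/∂x = -0.004541, ∂h/∂y = -0.0006126 (det = 2775).
|∇h| = √(-0.004541² + -0.0006126²) = 0.004582
Seepage velocity v = K·i/n = 0.93 × 0.004582 / 0.27 = 0.01578 m/day = 5.764 m/yr.

5.8 m/yr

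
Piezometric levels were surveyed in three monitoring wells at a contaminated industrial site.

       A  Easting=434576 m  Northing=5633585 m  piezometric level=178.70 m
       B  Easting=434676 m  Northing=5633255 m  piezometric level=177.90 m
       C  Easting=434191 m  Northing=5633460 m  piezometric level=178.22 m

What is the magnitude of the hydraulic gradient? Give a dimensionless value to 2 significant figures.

0.0026

Taking A as reference: B−A = (100, -330, -0.80); C−A = (-385, -125, -0.48).
Determinant of the coordinate differences = 100·(-125) − (-385)·(-330) = -139550.
∂h/∂x = [(-0.80)·(-125) − (-0.48)·(-330)] / -139550 = +0.0004185
∂h/∂y = [100·(-0.48) − (-385)·(-0.80)] / -139550 = +0.002551
|∇h| = √(0.0004185² + 0.002551²) = 0.002585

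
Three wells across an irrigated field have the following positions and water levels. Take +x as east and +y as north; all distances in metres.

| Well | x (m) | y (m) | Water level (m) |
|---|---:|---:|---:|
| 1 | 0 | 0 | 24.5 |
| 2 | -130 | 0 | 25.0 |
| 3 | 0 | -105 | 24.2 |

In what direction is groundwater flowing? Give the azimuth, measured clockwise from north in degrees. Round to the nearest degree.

∂h/∂x = (25.0 − 24.5) / (-130 − 0) = -0.003846
∂h/∂y = (24.2 − 24.5) / (-105 − 0) = +0.002857
Flow direction (−∇h) has components (+0.003846 E, -0.002857 N).
Azimuth = atan2(E, N) = atan2(+0.003846, -0.002857) = 126.6° ≈ 127°.

127°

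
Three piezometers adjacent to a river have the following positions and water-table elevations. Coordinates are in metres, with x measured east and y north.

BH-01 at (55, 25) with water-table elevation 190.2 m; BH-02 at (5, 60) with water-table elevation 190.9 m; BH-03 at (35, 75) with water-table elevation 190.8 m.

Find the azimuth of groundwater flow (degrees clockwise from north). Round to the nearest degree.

Differences from BH-01: to BH-02 (Δx, Δy, Δh) = (-50, 35, +0.7); to BH-03 = (-20, 50, +0.6).
Solve a·Δx + b·Δy = Δh: det = (-50)·50 − (-20)·35 = -1800.
∂h/∂x = [(+0.7)·50 − (+0.6)·35] / -1800 = -0.007778
∂h/∂y = [(-50)·(+0.6) − (-20)·(+0.7)] / -1800 = +0.008889
Flow direction (−∇h) has components (+0.007778 E, -0.008889 N).
Azimuth = atan2(E, N) = atan2(+0.007778, -0.008889) = 138.8° ≈ 139°.

139°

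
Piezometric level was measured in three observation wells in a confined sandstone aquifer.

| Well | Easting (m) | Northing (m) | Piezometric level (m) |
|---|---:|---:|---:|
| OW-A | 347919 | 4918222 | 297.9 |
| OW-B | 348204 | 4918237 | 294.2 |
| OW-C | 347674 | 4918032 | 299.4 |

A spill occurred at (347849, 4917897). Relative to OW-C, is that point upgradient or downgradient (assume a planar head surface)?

With h = a·x + b·y + c and OW-A as origin, the differences give:
  285·a + 15·b = -3.7
  (-245)·a + (-190)·b = +1.5
Eliminate b (×(-190) and ×15, subtract): -50475·a = 680.50 → a = ∂h/∂x = -0.01348
Back-substitute: b = ∂h/∂y = +0.009490.
Head at (347849, 4917897) = 297.9 + (-0.01348)·(-70) + (+0.009490)·(-325) = 295.76 m.
That is lower than the 299.4 m at OW-C, so the point is downgradient.

downgradient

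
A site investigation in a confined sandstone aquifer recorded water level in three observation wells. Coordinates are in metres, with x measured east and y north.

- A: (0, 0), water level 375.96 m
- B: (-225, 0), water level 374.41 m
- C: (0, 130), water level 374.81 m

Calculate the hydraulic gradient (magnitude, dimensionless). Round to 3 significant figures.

∂h/∂x = (374.41 − 375.96) / (-225 − 0) = +0.006889
∂h/∂y = (374.81 − 375.96) / (130 − 0) = -0.008846
|∇h| = √(0.006889² + -0.008846²) = 0.01121

0.0112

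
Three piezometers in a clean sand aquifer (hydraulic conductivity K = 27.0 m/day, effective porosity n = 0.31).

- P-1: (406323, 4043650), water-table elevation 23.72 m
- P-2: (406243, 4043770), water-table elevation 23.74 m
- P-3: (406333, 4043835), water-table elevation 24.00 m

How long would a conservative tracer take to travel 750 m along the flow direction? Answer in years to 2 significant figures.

10 years

With h = a·x + b·y + c and P-1 as origin, the differences give:
  (-80)·a + 120·b = +0.02
  10·a + 185·b = +0.28
Eliminate b (×185 and ×120, subtract): -16000·a = -29.900 → a = ∂h/∂x = +0.001869
Back-substitute: b = ∂h/∂y = +0.001413.
|∇h| = √(0.001869² + 0.001413²) = 0.002343
Seepage velocity v = K·i/n = 27.0 × 0.002343 / 0.31 = 0.2041 m/day.
t = 750 / 0.2041 = 3675 days = 10.1 years.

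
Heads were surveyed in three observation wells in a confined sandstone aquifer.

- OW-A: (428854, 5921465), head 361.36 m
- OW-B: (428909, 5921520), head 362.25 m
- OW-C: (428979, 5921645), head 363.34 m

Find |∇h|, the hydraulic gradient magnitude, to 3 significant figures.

With h = a·x + b·y + c and OW-A as origin, the differences give:
  55·a + 55·b = +0.89
  125·a + 180·b = +1.98
Eliminate b (×180 and ×55, subtract): 3025·a = 51.300 → a = ∂h/∂x = +0.01696
Back-substitute: b = ∂h/∂y = -0.0007769.
|∇h| = √(0.01696² + -0.0007769²) = 0.01698

0.0170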